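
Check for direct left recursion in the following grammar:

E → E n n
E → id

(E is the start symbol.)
Yes, E is left-recursive

Direct left recursion occurs when N → N α for some non-terminal N (the right-hand side begins with the left-hand side itself).

E → E n n: LEFT RECURSIVE (starts with E)
E → id: starts with id

The grammar has direct left recursion on: E.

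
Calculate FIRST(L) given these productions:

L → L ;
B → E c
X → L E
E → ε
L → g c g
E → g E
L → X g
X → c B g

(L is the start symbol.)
FIRST sets of the other non-terminals involved (by the same procedure, iterated to a fixed point):
  FIRST(X) = { 'c', 'g' }

From L → L ;:
  - L is the symbol being defined: contributes nothing new
    L is not nullable, so stop
From L → g c g:
  - g is a terminal: add 'g' and stop
From L → X g:
  - X is a non-terminal: add FIRST(X) \ {ε} = { 'c', 'g' }
    X is not nullable, so stop

Collecting: FIRST(L) = { 'c', 'g' }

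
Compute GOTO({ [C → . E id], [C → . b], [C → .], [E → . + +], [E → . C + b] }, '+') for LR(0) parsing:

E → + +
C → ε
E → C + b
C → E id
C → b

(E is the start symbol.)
{ [E → + . +] }

GOTO(I, '+') = CLOSURE({ [A → αX.β] : [A → α.Xβ] ∈ I, X = '+' })

Items with dot before '+', with the dot advanced:
  [E → . + +] → [E → + . +]
Closure adds nothing (no advanced item has the dot before a non-terminal).

GOTO = { [E → + . +] }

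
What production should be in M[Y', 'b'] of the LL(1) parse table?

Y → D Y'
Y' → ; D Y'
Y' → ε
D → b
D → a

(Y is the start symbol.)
Empty (error entry)

To find M[Y', 'b'], we find productions for Y' where 'b' is in the predict set (PREDICT(N → α) = (FIRST(α) \ {ε}) ∪ (FOLLOW(N) if α ⇒* ε)).

Relevant sets:
  FOLLOW(Y') = { $ }

Y' → ; D Y': PREDICT = { ';' }
Y' → ε: PREDICT = { $ }

M[Y', 'b'] is empty (no production applies)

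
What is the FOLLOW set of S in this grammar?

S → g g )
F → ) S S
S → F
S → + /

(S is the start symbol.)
To compute FOLLOW(S), find every occurrence of S on a right-hand side N → α S β: add FIRST(β) \ {ε}, and if β is empty or nullable also add FOLLOW(N). Iterate to a fixed point.

S is the start symbol, so $ ∈ FOLLOW(S).
In F → ) S S: S is followed by S, add FIRST(S) \ {ε} = { ')', '+', 'g' }
In F → ) S S: S is at the end, add FOLLOW(F)

The FOLLOW sets referred to above (computed the same way, to a fixed point):
  FOLLOW(F) = { $, ')', '+', 'g' }

Taking the union: FOLLOW(S) = { $, ')', '+', 'g' }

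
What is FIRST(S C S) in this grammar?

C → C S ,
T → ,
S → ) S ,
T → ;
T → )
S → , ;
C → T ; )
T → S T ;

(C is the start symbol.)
{ ')', ',' }

FIRST sets of the non-terminals involved (from the grammar, by fixed-point iteration):
  FIRST(S) = { ')', ',' }

To compute FIRST(S C S), process the symbols left to right:
Symbol S is a non-terminal. Add FIRST(S) \ {ε} = { ')', ',' }
S is not nullable (ε ∉ FIRST(S)), so stop here.
FIRST(S C S) = { ')', ',' }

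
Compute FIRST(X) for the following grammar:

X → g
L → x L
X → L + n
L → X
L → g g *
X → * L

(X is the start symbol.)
FIRST sets of the other non-terminals involved (by the same procedure, iterated to a fixed point):
  FIRST(L) = { '*', 'g', 'x' }

From X → g:
  - g is a terminal: add 'g' and stop
From X → L + n:
  - L is a non-terminal: add FIRST(L) \ {ε} = { '*', 'g', 'x' }
    L is not nullable, so stop
From X → * L:
  - '*' is a terminal: add '*' and stop

Collecting: FIRST(X) = { '*', 'g', 'x' }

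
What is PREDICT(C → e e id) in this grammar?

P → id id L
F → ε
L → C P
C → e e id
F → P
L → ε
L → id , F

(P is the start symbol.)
{ 'e' }

PREDICT(C → e e id) = (FIRST(RHS) \ {ε}) ∪ (FOLLOW(C) if ε ∈ FIRST(RHS), i.e. RHS ⇒* ε)
FIRST(e e id) = { 'e' }
ε ∉ FIRST(e e id), so FOLLOW(C) is not added.
PREDICT(C → e e id) = { 'e' }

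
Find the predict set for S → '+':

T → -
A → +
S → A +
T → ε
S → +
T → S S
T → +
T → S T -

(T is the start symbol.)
PREDICT(S → '+') = (FIRST(RHS) \ {ε}) ∪ (FOLLOW(S) if ε ∈ FIRST(RHS), i.e. RHS ⇒* ε)
FIRST('+') = { '+' }
ε ∉ FIRST('+'), so FOLLOW(S) is not added.
PREDICT(S → '+') = { '+' }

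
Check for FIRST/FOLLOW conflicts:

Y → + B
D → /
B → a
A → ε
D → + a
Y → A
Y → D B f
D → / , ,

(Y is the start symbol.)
No FIRST/FOLLOW conflicts.

A FIRST/FOLLOW conflict occurs when a non-terminal N has a nullable alternative N → β (β ⇒* ε) and another alternative N → α with FIRST(α) ∩ FOLLOW(N) ≠ ∅: on such a lookahead the parser cannot decide between expanding α and letting N vanish via β.

Nullable non-terminals: A, Y.
FIRST sets used below: FIRST(A) = { ε }, FIRST(D) = { '+', '/' }
A has a nullable alternative but only one production, so nothing to check.

Y: nullable alternative(s) Y → A; FOLLOW(Y) = { $ }
  Y → + B: FIRST \ {ε} = { '+' } — disjoint from FOLLOW(Y)
  Y → A: FIRST \ {ε} = { } — this is the only nullable alternative, skip
  Y → D B f: FIRST \ {ε} = { '+', '/' } — disjoint from FOLLOW(Y)

B, D have no nullable alternative, so no FIRST/FOLLOW check is needed there.

No FIRST/FOLLOW conflicts found.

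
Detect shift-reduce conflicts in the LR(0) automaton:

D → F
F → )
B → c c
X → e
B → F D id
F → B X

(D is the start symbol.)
Yes — I4: [D → F .] vs [B → . c c]

A shift-reduce conflict occurs when an LR(0) state has both:
  - a complete (reduce) item [A → α .] (dot at the end), and
  - a shift item [B → β . c γ] (dot before a terminal).

Augment with D' → D and build the canonical LR(0) collection (I0 = CLOSURE({[D' → . D]}), then GOTO on every symbol after a dot until no new states appear). It has 11 states:
  I0: { [B → . F D id], [B → . c c], [D → . F], [D' → . D], [F → . )], [F → . B X] }  — shift
  I1: { [F → ) .] }  — reduce
  I2: { [F → B . X], [X → . e] }  — shift
  I3: { [D' → D .] }  — accept
  I4: { [B → . F D id], [B → . c c], [B → F . D id], [D → . F], [D → F .], [F → . )], [F → . B X] }  — shift, reduce
  I5: { [B → c . c] }  — shift
  I6: { [B → c c .] }  — reduce
  I7: { [B → F D . id] }  — shift
  I8: { [B → F D id .] }  — reduce
  I9: { [F → B X .] }  — reduce
  I10: { [X → e .] }  — reduce

I4 contains reduce item [D → F .] and shift items [B → . c c], [F → . )] — shift-reduce conflict.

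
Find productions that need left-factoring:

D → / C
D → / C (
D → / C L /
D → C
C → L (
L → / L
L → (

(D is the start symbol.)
Left-factoring is needed when two productions for the same non-terminal
share a common prefix on the right-hand side.

Productions for D:
  D → / C
  D → / C (
  D → / C L /
  D → C
Productions for L:
  L → / L
  L → (

Found common prefix '/ C' in productions for D

Answer: Yes, D has productions with common prefix '/ C'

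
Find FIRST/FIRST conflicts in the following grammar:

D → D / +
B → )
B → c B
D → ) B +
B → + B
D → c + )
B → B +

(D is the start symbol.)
Yes. D → D '/' '+' / D → ')' B '+' on { ')' }; D → D '/' '+' / D → c '+' ')' on { 'c' }; B → ')' / B → B '+' on { ')' }; B → c B / B → B '+' on { 'c' }; B → '+' B / B → B '+' on { '+' }

A FIRST/FIRST conflict occurs when two productions N → α and N → β for the same non-terminal have FIRST(α) ∩ FIRST(β) ≠ ∅ (with ε ∈ FIRST of a nullable right-hand side, so two nullable alternatives also conflict).

FIRST sets of the non-terminals at (or reachable through a nullable prefix from) the front of some alternative:
  FIRST(D) = { ')', 'c' }
  FIRST(B) = { ')', '+', 'c' }

Productions for D:
  D → D / +: FIRST = { ')', 'c' }
  D → ) B +: FIRST = { ')' }
  D → c + ): FIRST = { 'c' }
Productions for B:
  B → ): FIRST = { ')' }
  B → c B: FIRST = { 'c' }
  B → + B: FIRST = { '+' }
  B → B +: FIRST = { ')', '+', 'c' }

Conflict for D: D → D / + and D → ) B +
  Overlap: { ')' }
Conflict for D: D → D / + and D → c + )
  Overlap: { 'c' }
Conflict for B: B → ) and B → B +
  Overlap: { ')' }
Conflict for B: B → c B and B → B +
  Overlap: { 'c' }
Conflict for B: B → + B and B → B +
  Overlap: { '+' }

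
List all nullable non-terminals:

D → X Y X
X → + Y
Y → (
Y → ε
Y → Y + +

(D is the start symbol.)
{ 'Y' }

ε-productions: Y → ε
So Y is immediately nullable.
No further non-terminal can be added: every production for the remaining non-terminals contains a terminal or a non-nullable non-terminal.
Nullable = { 'Y' }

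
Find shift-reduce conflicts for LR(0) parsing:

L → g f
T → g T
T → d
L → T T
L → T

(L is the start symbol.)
Augment with L' → L and build the canonical LR(0) collection (I0 = CLOSURE({[L' → . L]}), then GOTO on every symbol after a dot until no new states appear). It has 9 states:
  I0: { [L → . T T], [L → . T], [L → . g f], [L' → . L], [T → . d], [T → . g T] }  — shift
  I1: { [L' → L .] }  — accept
  I2: { [L → T . T], [L → T .], [T → . d], [T → . g T] }  — shift, reduce
  I3: { [T → d .] }  — reduce
  I4: { [L → g . f], [T → . d], [T → . g T], [T → g . T] }  — shift
  I5: { [T → g T .] }  — reduce
  I6: { [L → g f .] }  — reduce
  I7: { [T → . d], [T → . g T], [T → g . T] }  — shift
  I8: { [L → T T .] }  — reduce

I2 contains reduce item [L → T .] and shift items [T → . d], [T → . g T] — shift-reduce conflict.

Answer: Yes — I2: [L → T .] vs [T → . d]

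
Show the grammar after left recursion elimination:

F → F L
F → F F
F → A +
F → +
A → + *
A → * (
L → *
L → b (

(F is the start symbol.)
F → A + F'
F → + F'
F' → L F'
F' → F F'
F' → ε
A → + *
A → * (
L → *
L → b (

F is directly left-recursive. The standard transformation for
  A → A α₁ | ... | A α_m | β₁ | ... | β_n
is
  A  → β₁ A' | ... | β_n A'
  A' → α₁ A' | ... | α_m A' | ε

F → A + becomes F → A + F'
F → + becomes F → + F'
F → F L becomes F' → L F'
F → F F becomes F' → F F'
Add F' → ε

Productions for other non-terminals are unchanged:
  A → + *
  A → * (
  L → *
  L → b (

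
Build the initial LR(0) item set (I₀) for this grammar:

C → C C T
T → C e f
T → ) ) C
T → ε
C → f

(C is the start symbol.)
First, augment the grammar with C' → C
I₀ = CLOSURE({ [C' → . C] }):
  [C' → . C] has the dot before C: add [C → . C C T], [C → . f]
No further items can be added.

I₀ = { [C → . C C T], [C → . f], [C' → . C] }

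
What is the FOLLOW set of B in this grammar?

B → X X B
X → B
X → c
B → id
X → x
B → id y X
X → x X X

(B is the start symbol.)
To compute FOLLOW(B), find every occurrence of B on a right-hand side N → α B β: add FIRST(β) \ {ε}, and if β is empty or nullable also add FOLLOW(N). Iterate to a fixed point.

B is the start symbol, so $ ∈ FOLLOW(B).
In B → X X B: B is at the end; this adds FOLLOW(B) to itself — nothing new
In X → B: B is at the end, add FOLLOW(X)

The FOLLOW sets referred to above (computed the same way, to a fixed point):
  FOLLOW(X) = { $, 'c', 'id', 'x' }

Taking the union: FOLLOW(B) = { $, 'c', 'id', 'x' }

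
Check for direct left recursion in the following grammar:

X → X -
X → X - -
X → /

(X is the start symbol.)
X → X -: LEFT RECURSIVE (starts with X)
X → X - -: LEFT RECURSIVE (starts with X)
X → /: starts with '/'

The grammar has direct left recursion on: X.

Answer: Yes, X is left-recursive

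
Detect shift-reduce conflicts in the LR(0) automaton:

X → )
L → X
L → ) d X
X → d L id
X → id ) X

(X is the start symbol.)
Augment with X' → X and build the canonical LR(0) collection (I0 = CLOSURE({[X' → . X]}), then GOTO on every symbol after a dot until no new states appear). It has 13 states:
  I0: { [X → . )], [X → . d L id], [X → . id ) X], [X' → . X] }  — shift
  I1: { [X → ) .] }  — reduce
  I2: { [X' → X .] }  — accept
  I3: { [L → . ) d X], [L → . X], [X → . )], [X → . d L id], [X → . id ) X], [X → d . L id] }  — shift
  I4: { [X → id . ) X] }  — shift
  I5: { [X → . )], [X → . d L id], [X → . id ) X], [X → id ) . X] }  — shift
  I6: { [X → id ) X .] }  — reduce
  I7: { [L → ) . d X], [X → ) .] }  — shift, reduce
  I8: { [X → d L . id] }  — shift
  I9: { [L → X .] }  — reduce
  I10: { [X → d L id .] }  — reduce
  I11: { [L → ) d . X], [X → . )], [X → . d L id], [X → . id ) X] }  — shift
  I12: { [L → ) d X .] }  — reduce

I7 contains reduce item [X → ) .] and shift item [L → ) . d X] — shift-reduce conflict.

Answer: Yes — I7: [X → ) .] vs [L → ) . d X]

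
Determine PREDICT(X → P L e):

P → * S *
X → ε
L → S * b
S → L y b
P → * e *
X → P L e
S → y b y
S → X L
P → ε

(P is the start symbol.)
{ '*', 'y' }

PREDICT(X → P L e) = (FIRST(RHS) \ {ε}) ∪ (FOLLOW(X) if ε ∈ FIRST(RHS), i.e. RHS ⇒* ε)
FIRST(P) = { '*', ε }
FIRST(L) = { '*', 'y' }
FIRST(P L e) = { '*', 'y' }
ε ∉ FIRST(P L e), so FOLLOW(X) is not added.
PREDICT(X → P L e) = { '*', 'y' }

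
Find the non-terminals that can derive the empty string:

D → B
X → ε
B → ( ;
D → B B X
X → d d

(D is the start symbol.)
{ 'X' }

ε-productions: X → ε
So X is immediately nullable.
No further non-terminal can be added: every production for the remaining non-terminals contains a terminal or a non-nullable non-terminal.
Nullable = { 'X' }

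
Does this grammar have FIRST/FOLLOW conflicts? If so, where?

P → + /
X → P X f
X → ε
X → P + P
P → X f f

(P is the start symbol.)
Yes. X → P X f with FOLLOW(X) on { 'f' }; X → P '+' P with FOLLOW(X) on { 'f' }

Nullable non-terminals: X.
FIRST sets used below: FIRST(P) = { '+', 'f' }

X: nullable alternative(s) X → ε; FOLLOW(X) = { 'f' }
  X → P X f: FIRST \ {ε} = { '+', 'f' } — overlaps FOLLOW(X) on { 'f' }: CONFLICT
  X → ε: FIRST \ {ε} = { } — this is the only nullable alternative, skip
  X → P + P: FIRST \ {ε} = { '+', 'f' } — overlaps FOLLOW(X) on { 'f' }: CONFLICT

P has no nullable alternative, so no FIRST/FOLLOW check is needed there.

So the grammar has 2 FIRST/FOLLOW conflicts (marked CONFLICT above).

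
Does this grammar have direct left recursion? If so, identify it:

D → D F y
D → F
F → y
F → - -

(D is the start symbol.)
D → D F y: LEFT RECURSIVE (starts with D)
D → F: starts with F
F → y: starts with y
F → - -: starts with '-'

The grammar has direct left recursion on: D.

Answer: Yes, D is left-recursive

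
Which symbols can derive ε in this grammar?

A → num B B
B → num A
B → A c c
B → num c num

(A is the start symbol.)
There are no ε-productions, so no non-terminal can derive ε.
No non-terminals are nullable.

Answer: None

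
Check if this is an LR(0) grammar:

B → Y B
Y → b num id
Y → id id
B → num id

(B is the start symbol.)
A grammar is LR(0) if no state in the canonical LR(0) collection has:
  - both a shift item (dot before a terminal) and a complete item (shift-reduce conflict), or
  - two or more complete items (reduce-reduce conflict; the accept item [B' → B .] counts as a complete item here).

Augment with B' → B and build the canonical LR(0) collection (I0 = CLOSURE({[B' → . B]}), then GOTO on every symbol after a dot until no new states appear). It has 11 states:
  I0: { [B → . Y B], [B → . num id], [B' → . B], [Y → . b num id], [Y → . id id] }  — shift
  I1: { [B' → B .] }  — accept
  I2: { [B → . Y B], [B → . num id], [B → Y . B], [Y → . b num id], [Y → . id id] }  — shift
  I3: { [Y → b . num id] }  — shift
  I4: { [Y → id . id] }  — shift
  I5: { [B → num . id] }  — shift
  I6: { [B → num id .] }  — reduce
  I7: { [Y → id id .] }  — reduce
  I8: { [Y → b num . id] }  — shift
  I9: { [Y → b num id .] }  — reduce
  I10: { [B → Y B .] }  — reduce

Every state is either a pure shift/goto state or contains exactly one complete item and nothing to shift — no conflicts. The grammar is LR(0).

Answer: Yes, the grammar is LR(0)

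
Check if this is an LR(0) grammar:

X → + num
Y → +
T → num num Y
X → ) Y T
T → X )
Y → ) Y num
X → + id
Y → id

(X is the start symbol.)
Yes, the grammar is LR(0)

A grammar is LR(0) if no state in the canonical LR(0) collection has:
  - both a shift item (dot before a terminal) and a complete item (shift-reduce conflict), or
  - two or more complete items (reduce-reduce conflict; the accept item [X' → X .] counts as a complete item here).

Augment with X' → X and build the canonical LR(0) collection (I0 = CLOSURE({[X' → . X]}), then GOTO on every symbol after a dot until no new states appear). It has 18 states:
  I0: { [X → . ) Y T], [X → . + id], [X → . + num], [X' → . X] }  — shift
  I1: { [X → ) . Y T], [Y → . ) Y num], [Y → . +], [Y → . id] }  — shift
  I2: { [X → + . id], [X → + . num] }  — shift
  I3: { [X' → X .] }  — accept
  I4: { [X → + id .] }  — reduce
  I5: { [X → + num .] }  — reduce
  I6: { [Y → ) . Y num], [Y → . ) Y num], [Y → . +], [Y → . id] }  — shift
  I7: { [Y → + .] }  — reduce
  I8: { [T → . X )], [T → . num num Y], [X → ) Y . T], [X → . ) Y T], [X → . + id], [X → . + num] }  — shift
  I9: { [Y → id .] }  — reduce
  I10: { [X → ) Y T .] }  — reduce
  I11: { [T → X . )] }  — shift
  I12: { [T → num . num Y] }  — shift
  I13: { [T → num num . Y], [Y → . ) Y num], [Y → . +], [Y → . id] }  — shift
  I14: { [T → num num Y .] }  — reduce
  I15: { [T → X ) .] }  — reduce
  I16: { [Y → ) Y . num] }  — shift
  I17: { [Y → ) Y num .] }  — reduce

Every state is either a pure shift/goto state or contains exactly one complete item and nothing to shift — no conflicts. The grammar is LR(0).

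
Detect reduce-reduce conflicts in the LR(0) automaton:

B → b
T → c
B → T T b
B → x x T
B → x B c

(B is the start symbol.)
No reduce-reduce conflicts

A reduce-reduce conflict occurs when an LR(0) state has two complete items [A → α .] and [B → β .] — both call for a reduction, and with no lookahead the parser cannot choose between them.

Augment with B' → B and build the canonical LR(0) collection (I0 = CLOSURE({[B' → . B]}), then GOTO on every symbol after a dot until no new states appear). It has 12 states:
  I0: { [B → . T T b], [B → . b], [B → . x B c], [B → . x x T], [B' → . B], [T → . c] }  — shift
  I1: { [B' → B .] }  — accept
  I2: { [B → T . T b], [T → . c] }  — shift
  I3: { [B → b .] }  — reduce
  I4: { [T → c .] }  — reduce
  I5: { [B → . T T b], [B → . b], [B → . x B c], [B → . x x T], [B → x . B c], [B → x . x T], [T → . c] }  — shift
  I6: { [B → x B . c] }  — shift
  I7: { [B → . T T b], [B → . b], [B → . x B c], [B → . x x T], [B → x . B c], [B → x . x T], [B → x x . T], [T → . c] }  — shift
  I8: { [B → T . T b], [B → x x T .], [T → . c] }  — shift, reduce
  I9: { [B → T T . b] }  — shift
  I10: { [B → T T b .] }  — reduce
  I11: { [B → x B c .] }  — reduce

No state contains more than one complete item.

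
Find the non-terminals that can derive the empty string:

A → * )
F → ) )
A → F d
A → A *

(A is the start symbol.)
A non-terminal is nullable if it can derive ε (the empty string): either it has an ε-production, or it has a production whose right-hand side consists entirely of nullable non-terminals.

There are no ε-productions, so no non-terminal can derive ε.
No non-terminals are nullable.

Answer: None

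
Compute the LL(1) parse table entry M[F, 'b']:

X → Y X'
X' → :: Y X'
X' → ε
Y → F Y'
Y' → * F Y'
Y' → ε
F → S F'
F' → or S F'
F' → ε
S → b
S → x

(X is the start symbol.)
F → S F'

To find M[F, 'b'], we find productions for F where 'b' is in the predict set (PREDICT(N → α) = (FIRST(α) \ {ε}) ∪ (FOLLOW(N) if α ⇒* ε)).

Relevant sets:
  FIRST(S) = { 'b', 'x' }

F → S F': PREDICT = { 'b', 'x' }
  'b' is in predict set, so this production goes in M[F, 'b']

M[F, 'b'] = F → S F'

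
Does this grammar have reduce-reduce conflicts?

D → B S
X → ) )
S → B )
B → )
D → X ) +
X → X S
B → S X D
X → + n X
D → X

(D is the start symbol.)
Yes — I16: [B → ) .] vs [S → B ) .]

A reduce-reduce conflict occurs when an LR(0) state has two complete items [A → α .] and [B → β .] — both call for a reduction, and with no lookahead the parser cannot choose between them.

Augment with D' → D and build the canonical LR(0) collection (I0 = CLOSURE({[D' → . D]}), then GOTO on every symbol after a dot until no new states appear). It has 21 states:
  I0: { [B → . )], [B → . S X D], [D → . B S], [D → . X ) +], [D → . X], [D' → . D], [S → . B )], [X → . ) )], [X → . + n X], [X → . X S] }  — shift
  I1: { [B → ) .], [X → ) . )] }  — shift, reduce
  I2: { [X → + . n X] }  — shift
  I3: { [B → . )], [B → . S X D], [D → B . S], [S → . B )], [S → B . )] }  — shift
  I4: { [D' → D .] }  — accept
  I5: { [B → S . X D], [X → . ) )], [X → . + n X], [X → . X S] }  — shift
  I6: { [B → . )], [B → . S X D], [D → X . ) +], [D → X .], [S → . B )], [X → X . S] }  — shift, reduce
  I7: { [B → ) .], [D → X ) . +] }  — shift, reduce
  I8: { [S → B . )] }  — shift
  I9: { [B → S . X D], [X → . ) )], [X → . + n X], [X → . X S], [X → X S .] }  — shift, reduce
  I10: { [X → ) . )] }  — shift
  I11: { [B → . )], [B → . S X D], [B → S X . D], [D → . B S], [D → . X ) +], [D → . X], [S → . B )], [X → . ) )], [X → . + n X], [X → . X S], [X → X . S] }  — shift
  I12: { [B → S X D .] }  — reduce
  I13: { [X → ) ) .] }  — reduce
  I14: { [S → B ) .] }  — reduce
  I15: { [D → X ) + .] }  — reduce
  I16: { [B → ) .], [S → B ) .] }  — 2 reduces
  I17: { [B → S . X D], [D → B S .], [X → . ) )], [X → . + n X], [X → . X S] }  — shift, reduce
  I18: { [X → + n . X], [X → . ) )], [X → . + n X], [X → . X S] }  — shift
  I19: { [B → . )], [B → . S X D], [S → . B )], [X → + n X .], [X → X . S] }  — shift, reduce
  I20: { [B → ) .] }  — reduce

I16 contains complete items [B → ) .], [S → B ) .] — reduce-reduce conflict.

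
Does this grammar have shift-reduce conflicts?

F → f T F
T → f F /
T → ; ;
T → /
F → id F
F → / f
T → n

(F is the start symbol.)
Augment with F' → F and build the canonical LR(0) collection (I0 = CLOSURE({[F' → . F]}), then GOTO on every symbol after a dot until no new states appear). It has 16 states:
  I0: { [F → . / f], [F → . f T F], [F → . id F], [F' → . F] }  — shift
  I1: { [F → / . f] }  — shift
  I2: { [F' → F .] }  — accept
  I3: { [F → f . T F], [T → . /], [T → . ; ;], [T → . f F /], [T → . n] }  — shift
  I4: { [F → . / f], [F → . f T F], [F → . id F], [F → id . F] }  — shift
  I5: { [F → id F .] }  — reduce
  I6: { [T → / .] }  — reduce
  I7: { [T → ; . ;] }  — shift
  I8: { [F → . / f], [F → . f T F], [F → . id F], [F → f T . F] }  — shift
  I9: { [F → . / f], [F → . f T F], [F → . id F], [T → f . F /] }  — shift
  I10: { [T → n .] }  — reduce
  I11: { [T → f F . /] }  — shift
  I12: { [T → f F / .] }  — reduce
  I13: { [F → f T F .] }  — reduce
  I14: { [T → ; ; .] }  — reduce
  I15: { [F → / f .] }  — reduce

No state contains both a complete item and a shift item.

Answer: No shift-reduce conflicts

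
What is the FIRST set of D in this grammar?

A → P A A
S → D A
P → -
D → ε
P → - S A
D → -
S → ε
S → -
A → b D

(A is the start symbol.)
{ '-', ε }

From D → ε:
  - ε-production, so ε ∈ FIRST(D)
From D → -:
  - '-' is a terminal: add '-' and stop

Collecting: FIRST(D) = { '-', ε }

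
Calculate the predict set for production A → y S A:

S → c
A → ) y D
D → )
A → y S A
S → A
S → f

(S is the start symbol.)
PREDICT(A → y S A) = (FIRST(RHS) \ {ε}) ∪ (FOLLOW(A) if ε ∈ FIRST(RHS), i.e. RHS ⇒* ε)
FIRST(y S A) = { 'y' }
ε ∉ FIRST(y S A), so FOLLOW(A) is not added.
PREDICT(A → y S A) = { 'y' }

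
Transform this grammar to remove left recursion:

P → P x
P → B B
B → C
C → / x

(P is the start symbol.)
P → B B P'
P' → x P'
P' → ε
B → C
C → / x

P is directly left-recursive. The standard transformation for
  A → A α₁ | ... | A α_m | β₁ | ... | β_n
is
  A  → β₁ A' | ... | β_n A'
  A' → α₁ A' | ... | α_m A' | ε

P → B B becomes P → B B P'
P → P x becomes P' → x P'
Add P' → ε

Productions for other non-terminals are unchanged:
  B → C
  C → / x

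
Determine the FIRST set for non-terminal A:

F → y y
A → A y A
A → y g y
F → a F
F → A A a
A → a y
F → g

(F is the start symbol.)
{ 'a', 'y' }

To compute FIRST(A), examine every production with A on the left-hand side, reading each right-hand side left to right until a non-nullable symbol is reached.

From A → A y A:
  - A is the symbol being defined: contributes nothing new
    A is not nullable, so stop
From A → y g y:
  - y is a terminal: add 'y' and stop
From A → a y:
  - a is a terminal: add 'a' and stop

Collecting: FIRST(A) = { 'a', 'y' }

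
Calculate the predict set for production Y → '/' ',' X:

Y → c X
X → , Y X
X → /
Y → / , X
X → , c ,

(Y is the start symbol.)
PREDICT(Y → '/' ',' X) = (FIRST(RHS) \ {ε}) ∪ (FOLLOW(Y) if ε ∈ FIRST(RHS), i.e. RHS ⇒* ε)
FIRST('/' ',' X) = { '/' }
ε ∉ FIRST('/' ',' X), so FOLLOW(Y) is not added.
PREDICT(Y → '/' ',' X) = { '/' }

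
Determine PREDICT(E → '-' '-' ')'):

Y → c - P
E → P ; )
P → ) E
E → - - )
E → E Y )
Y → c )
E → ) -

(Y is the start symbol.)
{ '-' }

PREDICT(E → '-' '-' ')') = (FIRST(RHS) \ {ε}) ∪ (FOLLOW(E) if ε ∈ FIRST(RHS), i.e. RHS ⇒* ε)
FIRST('-' '-' ')') = { '-' }
ε ∉ FIRST('-' '-' ')'), so FOLLOW(E) is not added.
PREDICT(E → '-' '-' ')') = { '-' }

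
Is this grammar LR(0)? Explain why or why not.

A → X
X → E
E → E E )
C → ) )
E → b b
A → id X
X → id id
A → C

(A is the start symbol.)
No. Shift-reduce conflict between [X → E .] and [E → . b b]

A grammar is LR(0) if no state in the canonical LR(0) collection has:
  - both a shift item (dot before a terminal) and a complete item (shift-reduce conflict), or
  - two or more complete items (reduce-reduce conflict; the accept item [A' → A .] counts as a complete item here).

Augment with A' → A and build the canonical LR(0) collection (I0 = CLOSURE({[A' → . A]}), then GOTO on every symbol after a dot until no new states appear). It has 15 states:
  I0: { [A → . C], [A → . X], [A → . id X], [A' → . A], [C → . ) )], [E → . E E )], [E → . b b], [X → . E], [X → . id id] }  — shift
  I1: { [C → ) . )] }  — shift
  I2: { [A' → A .] }  — accept
  I3: { [A → C .] }  — reduce
  I4: { [E → . E E )], [E → . b b], [E → E . E )], [X → E .] }  — shift, reduce
  I5: { [A → X .] }  — reduce
  I6: { [E → b . b] }  — shift
  I7: { [A → id . X], [E → . E E )], [E → . b b], [X → . E], [X → . id id], [X → id . id] }  — shift
  I8: { [A → id X .] }  — reduce
  I9: { [X → id . id], [X → id id .] }  — shift, reduce
  I10: { [X → id id .] }  — reduce
  I11: { [E → b b .] }  — reduce
  I12: { [E → . E E )], [E → . b b], [E → E . E )], [E → E E . )] }  — shift
  I13: { [E → E E ) .] }  — reduce
  I14: { [C → ) ) .] }  — reduce

Conflict in state I4:
  Shift-reduce conflict between [X → E .] and [E → . b b]
So the grammar is NOT LR(0).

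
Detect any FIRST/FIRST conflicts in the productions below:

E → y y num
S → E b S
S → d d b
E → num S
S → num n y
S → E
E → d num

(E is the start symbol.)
Yes. S → E b S / S → d d b on { 'd' }; S → E b S / S → num n y on { 'num' }; S → E b S / S → E on { 'd', 'num', 'y' }; S → d d b / S → E on { 'd' }; S → num n y / S → E on { 'num' }

A FIRST/FIRST conflict occurs when two productions N → α and N → β for the same non-terminal have FIRST(α) ∩ FIRST(β) ≠ ∅ (with ε ∈ FIRST of a nullable right-hand side, so two nullable alternatives also conflict).

FIRST sets of the non-terminals at (or reachable through a nullable prefix from) the front of some alternative:
  FIRST(E) = { 'd', 'num', 'y' }

Productions for E:
  E → y y num: FIRST = { 'y' }
  E → num S: FIRST = { 'num' }
  E → d num: FIRST = { 'd' }
Productions for S:
  S → E b S: FIRST = { 'd', 'num', 'y' }
  S → d d b: FIRST = { 'd' }
  S → num n y: FIRST = { 'num' }
  S → E: FIRST = { 'd', 'num', 'y' }

Conflict for S: S → E b S and S → d d b
  Overlap: { 'd' }
Conflict for S: S → E b S and S → num n y
  Overlap: { 'num' }
Conflict for S: S → E b S and S → E
  Overlap: { 'd', 'num', 'y' }
Conflict for S: S → d d b and S → E
  Overlap: { 'd' }
Conflict for S: S → num n y and S → E
  Overlap: { 'num' }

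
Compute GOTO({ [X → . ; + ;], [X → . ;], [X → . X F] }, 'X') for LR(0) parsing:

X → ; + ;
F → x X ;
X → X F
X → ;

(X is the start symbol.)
GOTO(I, 'X') = CLOSURE({ [A → αX.β] : [A → α.Xβ] ∈ I, X = 'X' })

Items with dot before 'X', with the dot advanced:
  [X → . X F] → [X → X . F]
Closure of the advanced items:
  [X → X . F] has the dot before F: add [F → . x X ;]

GOTO = { [F → . x X ;], [X → X . F] }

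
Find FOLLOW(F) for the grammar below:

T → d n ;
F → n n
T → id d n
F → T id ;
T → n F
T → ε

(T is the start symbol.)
In T → n F: F is at the end, add FOLLOW(T)

The FOLLOW sets referred to above (computed the same way, to a fixed point):
  FOLLOW(T) = { $, 'id' }

Taking the union: FOLLOW(F) = { $, 'id' }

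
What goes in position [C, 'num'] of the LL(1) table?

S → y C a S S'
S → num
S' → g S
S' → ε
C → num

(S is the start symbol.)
C → num

To find M[C, 'num'], we find productions for C where 'num' is in the predict set (PREDICT(N → α) = (FIRST(α) \ {ε}) ∪ (FOLLOW(N) if α ⇒* ε)).

C → num: PREDICT = { 'num' }
  'num' is in predict set, so this production goes in M[C, 'num']

M[C, 'num'] = C → num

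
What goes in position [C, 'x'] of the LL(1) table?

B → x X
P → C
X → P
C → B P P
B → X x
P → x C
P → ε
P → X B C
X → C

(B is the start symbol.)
To find M[C, 'x'], we find productions for C where 'x' is in the predict set (PREDICT(N → α) = (FIRST(α) \ {ε}) ∪ (FOLLOW(N) if α ⇒* ε)).

Relevant sets:
  FIRST(B) = { 'x' }

C → B P P: PREDICT = { 'x' }
  'x' is in predict set, so this production goes in M[C, 'x']

M[C, 'x'] = C → B P P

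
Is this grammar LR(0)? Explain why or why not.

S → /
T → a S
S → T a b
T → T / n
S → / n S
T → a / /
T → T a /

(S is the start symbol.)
No. Shift-reduce conflict between [S → / .] and [S → / . n S]

Augment with S' → S and build the canonical LR(0) collection (I0 = CLOSURE({[S' → . S]}), then GOTO on every symbol after a dot until no new states appear). It has 15 states:
  I0: { [S → . / n S], [S → . /], [S → . T a b], [S' → . S], [T → . T / n], [T → . T a /], [T → . a / /], [T → . a S] }  — shift
  I1: { [S → / . n S], [S → / .] }  — shift, reduce
  I2: { [S' → S .] }  — accept
  I3: { [S → T . a b], [T → T . / n], [T → T . a /] }  — shift
  I4: { [S → . / n S], [S → . /], [S → . T a b], [T → . T / n], [T → . T a /], [T → . a / /], [T → . a S], [T → a . / /], [T → a . S] }  — shift
  I5: { [S → / . n S], [S → / .], [T → a / . /] }  — shift, reduce
  I6: { [T → a S .] }  — reduce
  I7: { [T → a / / .] }  — reduce
  I8: { [S → . / n S], [S → . /], [S → . T a b], [S → / n . S], [T → . T / n], [T → . T a /], [T → . a / /], [T → . a S] }  — shift
  I9: { [S → / n S .] }  — reduce
  I10: { [T → T / . n] }  — shift
  I11: { [S → T a . b], [T → T a . /] }  — shift
  I12: { [T → T a / .] }  — reduce
  I13: { [S → T a b .] }  — reduce
  I14: { [T → T / n .] }  — reduce

Conflict in state I1:
  Shift-reduce conflict between [S → / .] and [S → / . n S]
So the grammar is NOT LR(0).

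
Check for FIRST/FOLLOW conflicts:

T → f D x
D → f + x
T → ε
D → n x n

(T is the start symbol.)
A FIRST/FOLLOW conflict occurs when a non-terminal N has a nullable alternative N → β (β ⇒* ε) and another alternative N → α with FIRST(α) ∩ FOLLOW(N) ≠ ∅: on such a lookahead the parser cannot decide between expanding α and letting N vanish via β.

Nullable non-terminals: T.

T: nullable alternative(s) T → ε; FOLLOW(T) = { $ }
  T → f D x: FIRST \ {ε} = { 'f' } — disjoint from FOLLOW(T)
  T → ε: FIRST \ {ε} = { } — this is the only nullable alternative, skip

D has no nullable alternative, so no FIRST/FOLLOW check is needed there.

No FIRST/FOLLOW conflicts found.

Answer: No FIRST/FOLLOW conflicts.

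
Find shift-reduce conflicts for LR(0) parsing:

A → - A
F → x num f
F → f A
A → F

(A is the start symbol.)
No shift-reduce conflicts

A shift-reduce conflict occurs when an LR(0) state has both:
  - a complete (reduce) item [A → α .] (dot at the end), and
  - a shift item [B → β . c γ] (dot before a terminal).

Augment with A' → A and build the canonical LR(0) collection (I0 = CLOSURE({[A' → . A]}), then GOTO on every symbol after a dot until no new states appear). It has 10 states:
  I0: { [A → . - A], [A → . F], [A' → . A], [F → . f A], [F → . x num f] }  — shift
  I1: { [A → - . A], [A → . - A], [A → . F], [F → . f A], [F → . x num f] }  — shift
  I2: { [A' → A .] }  — accept
  I3: { [A → F .] }  — reduce
  I4: { [A → . - A], [A → . F], [F → . f A], [F → . x num f], [F → f . A] }  — shift
  I5: { [F → x . num f] }  — shift
  I6: { [F → x num . f] }  — shift
  I7: { [F → x num f .] }  — reduce
  I8: { [F → f A .] }  — reduce
  I9: { [A → - A .] }  — reduce

No state contains both a complete item and a shift item.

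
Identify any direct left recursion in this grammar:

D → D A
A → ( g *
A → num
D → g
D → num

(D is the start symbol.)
Yes, D is left-recursive

D → D A: LEFT RECURSIVE (starts with D)
A → ( g *: starts with '('
A → num: starts with num
D → g: starts with g
D → num: starts with num

The grammar has direct left recursion on: D.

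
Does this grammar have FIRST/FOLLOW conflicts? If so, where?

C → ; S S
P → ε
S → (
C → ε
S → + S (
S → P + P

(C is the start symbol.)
No FIRST/FOLLOW conflicts.

A FIRST/FOLLOW conflict occurs when a non-terminal N has a nullable alternative N → β (β ⇒* ε) and another alternative N → α with FIRST(α) ∩ FOLLOW(N) ≠ ∅: on such a lookahead the parser cannot decide between expanding α and letting N vanish via β.

Nullable non-terminals: C, P.

C: nullable alternative(s) C → ε; FOLLOW(C) = { $ }
  C → ; S S: FIRST \ {ε} = { ';' } — disjoint from FOLLOW(C)
  C → ε: FIRST \ {ε} = { } — this is the only nullable alternative, skip
P has a nullable alternative but only one production, so nothing to check.

S has no nullable alternative, so no FIRST/FOLLOW check is needed there.

No FIRST/FOLLOW conflicts found.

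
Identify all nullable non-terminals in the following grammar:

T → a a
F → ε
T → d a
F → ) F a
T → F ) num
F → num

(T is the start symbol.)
A non-terminal is nullable if it can derive ε (the empty string): either it has an ε-production, or it has a production whose right-hand side consists entirely of nullable non-terminals.

ε-productions: F → ε
So F is immediately nullable.
No further non-terminal can be added: every production for the remaining non-terminals contains a terminal or a non-nullable non-terminal.
Nullable = { 'F' }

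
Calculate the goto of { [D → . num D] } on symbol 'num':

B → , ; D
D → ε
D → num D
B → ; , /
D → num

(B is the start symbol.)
{ [D → . num D], [D → . num], [D → .], [D → num . D] }

GOTO(I, 'num') = CLOSURE({ [A → αX.β] : [A → α.Xβ] ∈ I, X = 'num' })

Items with dot before 'num', with the dot advanced:
  [D → . num D] → [D → num . D]
Closure of the advanced items:
  [D → num . D] has the dot before D: add [D → .], [D → . num D], [D → . num]

GOTO = { [D → . num D], [D → . num], [D → .], [D → num . D] }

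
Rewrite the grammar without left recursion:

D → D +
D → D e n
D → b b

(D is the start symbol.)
D → b b D'
D' → + D'
D' → e n D'
D' → ε

D is directly left-recursive. The standard transformation for
  A → A α₁ | ... | A α_m | β₁ | ... | β_n
is
  A  → β₁ A' | ... | β_n A'
  A' → α₁ A' | ... | α_m A' | ε

D → b b becomes D → b b D'
D → D + becomes D' → + D'
D → D e n becomes D' → e n D'
Add D' → ε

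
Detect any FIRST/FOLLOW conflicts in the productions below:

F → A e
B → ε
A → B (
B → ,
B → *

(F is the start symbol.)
No FIRST/FOLLOW conflicts.

Nullable non-terminals: B.

B: nullable alternative(s) B → ε; FOLLOW(B) = { '(' }
  B → ε: FIRST \ {ε} = { } — this is the only nullable alternative, skip
  B → ,: FIRST \ {ε} = { ',' } — disjoint from FOLLOW(B)
  B → *: FIRST \ {ε} = { '*' } — disjoint from FOLLOW(B)

A, F have no nullable alternative, so no FIRST/FOLLOW check is needed there.

No FIRST/FOLLOW conflicts found.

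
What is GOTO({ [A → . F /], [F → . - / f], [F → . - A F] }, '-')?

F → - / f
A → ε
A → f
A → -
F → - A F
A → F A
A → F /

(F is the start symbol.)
GOTO(I, '-') = CLOSURE({ [A → αX.β] : [A → α.Xβ] ∈ I, X = '-' })

Items with dot before '-', with the dot advanced:
  [F → . - / f] → [F → - . / f]
  [F → . - A F] → [F → - . A F]
Closure of the advanced items:
  [F → - . A F] has the dot before A: add [A → .], [A → . f], [A → . -], [A → . F A], [A → . F /]
  [A → . F A] has the dot before F: add [F → . - / f], [F → . - A F]

GOTO = { [A → . -], [A → . F /], [A → . F A], [A → . f], [A → .], [F → - . / f], [F → - . A F], [F → . - / f], [F → . - A F] }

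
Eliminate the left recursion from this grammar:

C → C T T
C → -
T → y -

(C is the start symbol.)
C → - C'
C' → T T C'
C' → ε
T → y -

C is directly left-recursive. The standard transformation for
  A → A α₁ | ... | A α_m | β₁ | ... | β_n
is
  A  → β₁ A' | ... | β_n A'
  A' → α₁ A' | ... | α_m A' | ε

C → - becomes C → - C'
C → C T T becomes C' → T T C'
Add C' → ε

Productions for other non-terminals are unchanged:
  T → y -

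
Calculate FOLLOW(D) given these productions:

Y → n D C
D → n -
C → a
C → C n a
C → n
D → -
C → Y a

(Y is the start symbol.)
In Y → n D C: D is followed by C, add FIRST(C) \ {ε} = { 'a', 'n' }

Taking the union: FOLLOW(D) = { 'a', 'n' }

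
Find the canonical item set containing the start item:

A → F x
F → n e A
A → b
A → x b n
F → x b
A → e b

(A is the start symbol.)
First, augment the grammar with A' → A
I₀ = CLOSURE({ [A' → . A] }):
  [A' → . A] has the dot before A: add [A → . F x], [A → . b], [A → . x b n], [A → . e b]
  [A → . F x] has the dot before F: add [F → . n e A], [F → . x b]
No further items can be added.

I₀ = { [A → . F x], [A → . b], [A → . e b], [A → . x b n], [A' → . A], [F → . n e A], [F → . x b] }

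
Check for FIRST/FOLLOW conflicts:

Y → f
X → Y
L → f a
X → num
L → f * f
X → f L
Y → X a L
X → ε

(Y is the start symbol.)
Nullable non-terminals: X.
FIRST sets used below: FIRST(Y) = { 'a', 'f', 'num' }

X: nullable alternative(s) X → ε; FOLLOW(X) = { 'a' }
  X → Y: FIRST \ {ε} = { 'a', 'f', 'num' } — overlaps FOLLOW(X) on { 'a' }: CONFLICT
  X → num: FIRST \ {ε} = { 'num' } — disjoint from FOLLOW(X)
  X → f L: FIRST \ {ε} = { 'f' } — disjoint from FOLLOW(X)
  X → ε: FIRST \ {ε} = { } — this is the only nullable alternative, skip

L, Y have no nullable alternative, so no FIRST/FOLLOW check is needed there.

So the grammar has 1 FIRST/FOLLOW conflict (marked CONFLICT above).

Answer: Yes. X → Y with FOLLOW(X) on { 'a' }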